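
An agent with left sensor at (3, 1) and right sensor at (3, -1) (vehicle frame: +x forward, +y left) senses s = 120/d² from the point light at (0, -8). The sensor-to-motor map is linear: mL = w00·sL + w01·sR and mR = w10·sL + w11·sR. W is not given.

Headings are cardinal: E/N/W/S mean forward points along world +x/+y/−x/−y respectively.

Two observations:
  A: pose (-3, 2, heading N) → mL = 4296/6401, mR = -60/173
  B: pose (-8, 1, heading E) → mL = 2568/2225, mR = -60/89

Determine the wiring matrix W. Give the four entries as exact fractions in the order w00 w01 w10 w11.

obs A: pose=(-3,2,N) → sL=24/37, sR=120/173, mL=4296/6401, mR=-60/173
obs B: pose=(-8,1,E) → sL=24/25, sR=120/89, mL=2568/2225, mR=-60/89
sensor matrix S = [[24/37, 120/173], [24/25, 120/89]]; det S = 594432/2848445
solve [mL_A; mL_B] = S·[w00; w01] and [mR_A; mR_B] = S·[w10; w11]:
  w00 = 1/2, w01 = 1/2, w10 = 0, w11 = -1/2

1/2 1/2 0 -1/2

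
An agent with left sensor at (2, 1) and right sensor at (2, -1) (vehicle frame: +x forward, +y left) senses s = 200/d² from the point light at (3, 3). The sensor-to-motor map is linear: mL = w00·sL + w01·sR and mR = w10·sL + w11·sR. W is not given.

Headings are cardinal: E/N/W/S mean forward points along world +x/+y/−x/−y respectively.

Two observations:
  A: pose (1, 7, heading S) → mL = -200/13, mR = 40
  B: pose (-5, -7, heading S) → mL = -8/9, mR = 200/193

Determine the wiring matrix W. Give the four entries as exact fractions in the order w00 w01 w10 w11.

obs A: pose=(1,7,S) → sL=40, sR=200/13, mL=-200/13, mR=40
obs B: pose=(-5,-7,S) → sL=200/193, sR=8/9, mL=-8/9, mR=200/193
sensor matrix S = [[40, 200/13], [200/193, 8/9]]; det S = 442880/22581
solve [mL_A; mL_B] = S·[w00; w01] and [mR_A; mR_B] = S·[w10; w11]:
  w00 = 0, w01 = -1, w10 = 1, w11 = 0

0 -1 1 0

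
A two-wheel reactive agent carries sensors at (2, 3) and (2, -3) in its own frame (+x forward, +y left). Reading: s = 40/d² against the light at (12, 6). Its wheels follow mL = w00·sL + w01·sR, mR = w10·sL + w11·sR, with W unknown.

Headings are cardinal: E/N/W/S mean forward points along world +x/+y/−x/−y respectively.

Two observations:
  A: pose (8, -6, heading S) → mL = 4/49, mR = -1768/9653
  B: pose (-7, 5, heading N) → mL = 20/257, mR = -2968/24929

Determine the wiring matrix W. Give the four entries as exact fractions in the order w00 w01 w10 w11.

0 1/2 -1/2 -1/2

obs A: pose=(8,-6,S) → sL=40/197, sR=8/49, mL=4/49, mR=-1768/9653
obs B: pose=(-7,5,N) → sL=8/97, sR=40/257, mL=20/257, mR=-2968/24929
sensor matrix S = [[40/197, 8/49], [8/97, 40/257]]; det S = 4364544/240639637
solve [mL_A; mL_B] = S·[w00; w01] and [mR_A; mR_B] = S·[w10; w11]:
  w00 = 0, w01 = 1/2, w10 = -1/2, w11 = -1/2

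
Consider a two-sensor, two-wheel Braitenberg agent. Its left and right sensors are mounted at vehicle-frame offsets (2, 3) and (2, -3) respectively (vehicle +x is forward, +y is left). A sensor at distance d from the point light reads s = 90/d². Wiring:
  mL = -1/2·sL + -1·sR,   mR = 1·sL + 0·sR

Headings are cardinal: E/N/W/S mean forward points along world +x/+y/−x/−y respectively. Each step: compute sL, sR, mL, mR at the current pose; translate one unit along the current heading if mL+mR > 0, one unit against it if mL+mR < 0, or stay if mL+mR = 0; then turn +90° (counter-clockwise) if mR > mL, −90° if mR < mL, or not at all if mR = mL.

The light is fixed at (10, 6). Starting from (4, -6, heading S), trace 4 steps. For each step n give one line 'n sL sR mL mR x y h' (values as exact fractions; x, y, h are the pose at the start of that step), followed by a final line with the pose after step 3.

n=0: pose=(4,-6,S); sL=18/41, sR=90/277; mL=-6183/11357, mR=18/41; mL+mR=-1197/11357 → advance -1; mR−mL=11169/11357 → turn +1·90°
n=1: pose=(4,-5,E); sL=9/8, sR=45/106; mL=-837/848, mR=9/8; mL+mR=117/848 → advance +1; mR−mL=1791/848 → turn +1·90°
n=2: pose=(5,-5,N); sL=18/29, sR=18/17; mL=-675/493, mR=18/29; mL+mR=-369/493 → advance -1; mR−mL=981/493 → turn +1·90°
n=3: pose=(5,-6,W); sL=45/137, sR=9/13; mL=-3051/3562, mR=45/137; mL+mR=-1881/3562 → advance -1; mR−mL=4221/3562 → turn +1·90°

0 18/41 90/277 -6183/11357 18/41 4 -6 S
1 9/8 45/106 -837/848 9/8 4 -5 E
2 18/29 18/17 -675/493 18/29 5 -5 N
3 45/137 9/13 -3051/3562 45/137 5 -6 W
final 6 -6 S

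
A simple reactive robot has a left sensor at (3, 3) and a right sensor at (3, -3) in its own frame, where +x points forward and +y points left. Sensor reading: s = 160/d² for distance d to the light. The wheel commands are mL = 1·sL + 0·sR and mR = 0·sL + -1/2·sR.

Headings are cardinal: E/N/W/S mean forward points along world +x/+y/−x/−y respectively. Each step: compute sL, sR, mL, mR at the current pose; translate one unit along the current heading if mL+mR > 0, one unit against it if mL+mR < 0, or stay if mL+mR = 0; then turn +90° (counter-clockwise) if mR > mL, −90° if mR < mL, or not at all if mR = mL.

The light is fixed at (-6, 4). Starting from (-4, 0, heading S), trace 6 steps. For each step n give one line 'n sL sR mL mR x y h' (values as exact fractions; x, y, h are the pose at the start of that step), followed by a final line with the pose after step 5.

n=0: pose=(-4,0,S); sL=80/37, sR=16/5; mL=80/37, mR=-8/5; mL+mR=104/185 → advance +1; mR−mL=-696/185 → turn -1·90°
n=1: pose=(-4,-1,W); sL=32/13, sR=32; mL=32/13, mR=-16; mL+mR=-176/13 → advance -1; mR−mL=-240/13 → turn -1·90°
n=2: pose=(-3,-1,N); sL=40, sR=4; mL=40, mR=-2; mL+mR=38 → advance +1; mR−mL=-42 → turn -1·90°
n=3: pose=(-3,0,E); sL=160/37, sR=32/17; mL=160/37, mR=-16/17; mL+mR=2128/629 → advance +1; mR−mL=-3312/629 → turn -1·90°
n=4: pose=(-2,0,S); sL=80/49, sR=16/5; mL=80/49, mR=-8/5; mL+mR=8/245 → advance +1; mR−mL=-792/245 → turn -1·90°
n=5: pose=(-2,-1,W); sL=32/13, sR=32; mL=32/13, mR=-16; mL+mR=-176/13 → advance -1; mR−mL=-240/13 → turn -1·90°

0 80/37 16/5 80/37 -8/5 -4 0 S
1 32/13 32 32/13 -16 -4 -1 W
2 40 4 40 -2 -3 -1 N
3 160/37 32/17 160/37 -16/17 -3 0 E
4 80/49 16/5 80/49 -8/5 -2 0 S
5 32/13 32 32/13 -16 -2 -1 W
final -1 -1 N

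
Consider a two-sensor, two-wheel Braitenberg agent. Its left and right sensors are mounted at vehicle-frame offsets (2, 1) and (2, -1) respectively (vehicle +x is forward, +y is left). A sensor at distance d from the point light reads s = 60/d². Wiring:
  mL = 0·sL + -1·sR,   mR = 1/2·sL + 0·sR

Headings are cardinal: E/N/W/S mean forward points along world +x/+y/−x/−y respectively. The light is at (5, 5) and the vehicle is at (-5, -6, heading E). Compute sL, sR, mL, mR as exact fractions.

left sensor world pos  = (-3, -5); dL² = 164
right sensor world pos = (-3, -7); dR² = 208
sL = 60/164 = 15/41
sR = 60/208 = 15/52
mL = 0·sL + -1·sR = -15/52
mR = 1/2·sL + 0·sR = 15/82

15/41 15/52 -15/52 15/82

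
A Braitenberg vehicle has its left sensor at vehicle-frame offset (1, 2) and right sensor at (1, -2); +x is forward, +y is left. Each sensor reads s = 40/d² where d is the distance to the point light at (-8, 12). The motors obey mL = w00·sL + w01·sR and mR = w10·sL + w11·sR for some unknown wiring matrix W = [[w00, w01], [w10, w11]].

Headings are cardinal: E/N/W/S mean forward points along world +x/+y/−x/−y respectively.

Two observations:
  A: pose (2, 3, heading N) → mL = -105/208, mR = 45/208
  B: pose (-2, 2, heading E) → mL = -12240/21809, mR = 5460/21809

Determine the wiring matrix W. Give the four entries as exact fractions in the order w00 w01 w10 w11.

obs A: pose=(2,3,N) → sL=5/16, sR=5/26, mL=-105/208, mR=45/208
obs B: pose=(-2,2,E) → sL=40/113, sR=40/193, mL=-12240/21809, mR=5460/21809
sensor matrix S = [[5/16, 5/26], [40/113, 40/193]]; det S = -1875/567034
solve [mL_A; mL_B] = S·[w00; w01] and [mR_A; mR_B] = S·[w10; w11]:
  w00 = -1, w01 = -1, w10 = 1, w11 = -1/2

-1 -1 1 -1/2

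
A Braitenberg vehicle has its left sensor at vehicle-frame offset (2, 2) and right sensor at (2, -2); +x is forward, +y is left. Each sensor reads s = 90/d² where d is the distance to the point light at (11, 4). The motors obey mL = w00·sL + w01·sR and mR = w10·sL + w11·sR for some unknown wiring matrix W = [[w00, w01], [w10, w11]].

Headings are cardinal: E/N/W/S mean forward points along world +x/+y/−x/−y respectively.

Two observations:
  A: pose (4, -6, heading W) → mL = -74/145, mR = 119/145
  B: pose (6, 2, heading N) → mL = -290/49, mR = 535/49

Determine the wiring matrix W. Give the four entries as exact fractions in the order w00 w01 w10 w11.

obs A: pose=(4,-6,W) → sL=2/5, sR=18/29, mL=-74/145, mR=119/145
obs B: pose=(6,2,N) → sL=90/49, sR=10, mL=-290/49, mR=535/49
sensor matrix S = [[2/5, 18/29], [90/49, 10]]; det S = 4064/1421
solve [mL_A; mL_B] = S·[w00; w01] and [mR_A; mR_B] = S·[w10; w11]:
  w00 = -1/2, w01 = -1/2, w10 = 1/2, w11 = 1

-1/2 -1/2 1/2 1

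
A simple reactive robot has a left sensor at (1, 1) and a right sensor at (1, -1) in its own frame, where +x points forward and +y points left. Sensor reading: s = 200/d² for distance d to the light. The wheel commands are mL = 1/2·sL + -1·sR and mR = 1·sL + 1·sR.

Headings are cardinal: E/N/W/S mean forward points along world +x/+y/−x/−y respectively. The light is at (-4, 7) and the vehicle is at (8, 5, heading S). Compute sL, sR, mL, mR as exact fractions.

left sensor world pos  = (9, 4); dL² = 178
right sensor world pos = (7, 4); dR² = 130
sL = 200/178 = 100/89
sR = 200/130 = 20/13
mL = 1/2·sL + -1·sR = -1130/1157
mR = 1·sL + 1·sR = 3080/1157

100/89 20/13 -1130/1157 3080/1157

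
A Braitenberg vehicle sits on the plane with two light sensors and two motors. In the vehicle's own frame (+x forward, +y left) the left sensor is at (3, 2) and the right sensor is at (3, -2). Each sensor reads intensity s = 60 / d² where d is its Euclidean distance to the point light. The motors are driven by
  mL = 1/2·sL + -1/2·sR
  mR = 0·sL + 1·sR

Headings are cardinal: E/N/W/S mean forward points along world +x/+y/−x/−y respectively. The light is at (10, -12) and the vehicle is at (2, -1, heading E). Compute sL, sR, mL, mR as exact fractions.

30/97 30/53 -660/5141 30/53

left sensor world pos  = (5, 1); dL² = 194
right sensor world pos = (5, -3); dR² = 106
sL = 60/194 = 30/97
sR = 60/106 = 30/53
mL = 1/2·sL + -1/2·sR = -660/5141
mR = 0·sL + 1·sR = 30/53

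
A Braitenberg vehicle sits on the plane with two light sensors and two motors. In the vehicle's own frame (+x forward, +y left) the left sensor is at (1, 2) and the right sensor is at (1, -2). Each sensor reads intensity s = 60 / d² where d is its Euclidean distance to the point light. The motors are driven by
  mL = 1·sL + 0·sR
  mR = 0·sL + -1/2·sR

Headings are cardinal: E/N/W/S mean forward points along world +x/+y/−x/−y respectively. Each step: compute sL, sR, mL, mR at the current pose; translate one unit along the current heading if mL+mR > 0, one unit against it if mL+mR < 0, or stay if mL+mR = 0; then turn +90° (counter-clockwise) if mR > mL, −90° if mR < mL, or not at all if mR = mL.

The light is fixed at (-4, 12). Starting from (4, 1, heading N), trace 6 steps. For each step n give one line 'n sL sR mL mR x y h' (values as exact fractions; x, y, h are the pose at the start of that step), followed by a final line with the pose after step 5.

n=0: pose=(4,1,N); sL=15/34, sR=3/10; mL=15/34, mR=-3/20; mL+mR=99/340 → advance +1; mR−mL=-201/340 → turn -1·90°
n=1: pose=(4,2,E); sL=12/29, sR=4/15; mL=12/29, mR=-2/15; mL+mR=122/435 → advance +1; mR−mL=-238/435 → turn -1·90°
n=2: pose=(5,2,S); sL=30/121, sR=6/17; mL=30/121, mR=-3/17; mL+mR=147/2057 → advance +1; mR−mL=-873/2057 → turn -1·90°
n=3: pose=(5,1,W); sL=60/233, sR=12/29; mL=60/233, mR=-6/29; mL+mR=342/6757 → advance +1; mR−mL=-3138/6757 → turn -1·90°
n=4: pose=(4,1,N); sL=15/34, sR=3/10; mL=15/34, mR=-3/20; mL+mR=99/340 → advance +1; mR−mL=-201/340 → turn -1·90°
n=5: pose=(4,2,E); sL=12/29, sR=4/15; mL=12/29, mR=-2/15; mL+mR=122/435 → advance +1; mR−mL=-238/435 → turn -1·90°

0 15/34 3/10 15/34 -3/20 4 1 N
1 12/29 4/15 12/29 -2/15 4 2 E
2 30/121 6/17 30/121 -3/17 5 2 S
3 60/233 12/29 60/233 -6/29 5 1 W
4 15/34 3/10 15/34 -3/20 4 1 N
5 12/29 4/15 12/29 -2/15 4 2 E
final 5 2 S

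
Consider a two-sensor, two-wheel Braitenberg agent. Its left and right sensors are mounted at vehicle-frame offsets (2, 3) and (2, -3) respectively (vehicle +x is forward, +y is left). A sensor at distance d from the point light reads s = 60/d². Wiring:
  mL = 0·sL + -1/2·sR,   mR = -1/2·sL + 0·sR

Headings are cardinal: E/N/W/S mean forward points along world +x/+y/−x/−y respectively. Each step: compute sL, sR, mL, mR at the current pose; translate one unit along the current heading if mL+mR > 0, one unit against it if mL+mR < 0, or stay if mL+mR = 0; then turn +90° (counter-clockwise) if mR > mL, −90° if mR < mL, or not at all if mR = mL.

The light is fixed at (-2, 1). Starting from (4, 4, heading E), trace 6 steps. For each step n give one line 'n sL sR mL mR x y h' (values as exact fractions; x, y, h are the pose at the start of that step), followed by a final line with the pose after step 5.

0 3/5 15/16 -15/32 -3/10 4 4 E
1 60/29 60/89 -30/89 -30/29 3 4 N
2 30/37 6/5 -3/5 -15/37 3 3 E
3 60/17 12/13 -6/13 -30/17 2 3 N
4 15/13 3/2 -3/4 -15/26 2 2 E
5 20/3 4/3 -2/3 -10/3 1 2 N
final 1 1 E

n=0: pose=(4,4,E); sL=3/5, sR=15/16; mL=-15/32, mR=-3/10; mL+mR=-123/160 → advance -1; mR−mL=27/160 → turn +1·90°
n=1: pose=(3,4,N); sL=60/29, sR=60/89; mL=-30/89, mR=-30/29; mL+mR=-3540/2581 → advance -1; mR−mL=-1800/2581 → turn -1·90°
n=2: pose=(3,3,E); sL=30/37, sR=6/5; mL=-3/5, mR=-15/37; mL+mR=-186/185 → advance -1; mR−mL=36/185 → turn +1·90°
n=3: pose=(2,3,N); sL=60/17, sR=12/13; mL=-6/13, mR=-30/17; mL+mR=-492/221 → advance -1; mR−mL=-288/221 → turn -1·90°
n=4: pose=(2,2,E); sL=15/13, sR=3/2; mL=-3/4, mR=-15/26; mL+mR=-69/52 → advance -1; mR−mL=9/52 → turn +1·90°
n=5: pose=(1,2,N); sL=20/3, sR=4/3; mL=-2/3, mR=-10/3; mL+mR=-4 → advance -1; mR−mL=-8/3 → turn -1·90°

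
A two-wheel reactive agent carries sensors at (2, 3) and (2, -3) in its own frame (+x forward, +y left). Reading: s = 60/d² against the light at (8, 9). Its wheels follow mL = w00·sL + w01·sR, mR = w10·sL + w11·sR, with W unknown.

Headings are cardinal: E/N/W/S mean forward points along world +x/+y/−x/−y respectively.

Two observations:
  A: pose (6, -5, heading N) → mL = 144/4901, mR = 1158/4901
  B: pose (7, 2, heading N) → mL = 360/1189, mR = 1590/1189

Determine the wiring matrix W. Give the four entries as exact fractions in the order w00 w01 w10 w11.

obs A: pose=(6,-5,N) → sL=60/169, sR=12/29, mL=144/4901, mR=1158/4901
obs B: pose=(7,2,N) → sL=60/41, sR=60/29, mL=360/1189, mR=1590/1189
sensor matrix S = [[60/169, 12/29], [60/41, 60/29]]; det S = 25920/200941
solve [mL_A; mL_B] = S·[w00; w01] and [mR_A; mR_B] = S·[w10; w11]:
  w00 = -1/2, w01 = 1/2, w10 = -1/2, w11 = 1

-1/2 1/2 -1/2 1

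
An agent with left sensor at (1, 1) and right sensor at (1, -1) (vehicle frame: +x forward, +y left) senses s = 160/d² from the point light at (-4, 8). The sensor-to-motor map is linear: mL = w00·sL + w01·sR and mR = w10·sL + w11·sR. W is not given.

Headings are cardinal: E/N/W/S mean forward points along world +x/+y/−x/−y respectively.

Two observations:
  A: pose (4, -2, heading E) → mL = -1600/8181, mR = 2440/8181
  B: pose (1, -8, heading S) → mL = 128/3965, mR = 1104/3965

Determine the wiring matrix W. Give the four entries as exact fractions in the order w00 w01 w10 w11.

-1 1 -1/2 1

obs A: pose=(4,-2,E) → sL=80/81, sR=80/101, mL=-1600/8181, mR=2440/8181
obs B: pose=(1,-8,S) → sL=32/65, sR=32/61, mL=128/3965, mR=1104/3965
sensor matrix S = [[80/81, 80/101], [32/65, 32/61]]; det S = 831488/6487533
solve [mL_A; mL_B] = S·[w00; w01] and [mR_A; mR_B] = S·[w10; w11]:
  w00 = -1, w01 = 1, w10 = -1/2, w11 = 1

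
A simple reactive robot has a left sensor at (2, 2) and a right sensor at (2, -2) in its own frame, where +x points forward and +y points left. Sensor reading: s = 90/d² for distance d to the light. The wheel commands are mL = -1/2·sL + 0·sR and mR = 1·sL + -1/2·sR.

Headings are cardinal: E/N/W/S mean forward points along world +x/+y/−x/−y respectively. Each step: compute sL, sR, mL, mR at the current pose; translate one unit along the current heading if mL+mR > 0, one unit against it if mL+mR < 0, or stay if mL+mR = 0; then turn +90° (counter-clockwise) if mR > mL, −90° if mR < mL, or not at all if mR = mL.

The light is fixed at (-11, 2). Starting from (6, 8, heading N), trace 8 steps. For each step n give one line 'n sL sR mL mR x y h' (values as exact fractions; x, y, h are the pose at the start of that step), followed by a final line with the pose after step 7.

n=0: pose=(6,8,N); sL=90/289, sR=18/85; mL=-45/289, mR=297/1445; mL+mR=72/1445 → advance +1; mR−mL=522/1445 → turn +1·90°
n=1: pose=(6,9,W); sL=9/25, sR=5/17; mL=-9/50, mR=181/850; mL+mR=14/425 → advance +1; mR−mL=167/425 → turn +1·90°
n=2: pose=(5,9,S); sL=90/349, sR=90/221; mL=-45/349, mR=4185/77129; mL+mR=-5760/77129 → advance -1; mR−mL=14130/77129 → turn +1·90°
n=3: pose=(5,10,E); sL=45/212, sR=1/4; mL=-45/424, mR=37/424; mL+mR=-1/53 → advance -1; mR−mL=41/212 → turn +1·90°
n=4: pose=(4,10,N); sL=90/269, sR=90/389; mL=-45/269, mR=22905/104641; mL+mR=5400/104641 → advance +1; mR−mL=40410/104641 → turn +1·90°
n=5: pose=(4,11,W); sL=45/109, sR=9/29; mL=-45/218, mR=1629/6322; mL+mR=162/3161 → advance +1; mR−mL=1467/3161 → turn +1·90°
n=6: pose=(3,11,S); sL=18/61, sR=90/193; mL=-9/61, mR=729/11773; mL+mR=-1008/11773 → advance -1; mR−mL=2466/11773 → turn +1·90°
n=7: pose=(3,12,E); sL=9/40, sR=9/32; mL=-9/80, mR=27/320; mL+mR=-9/320 → advance -1; mR−mL=63/320 → turn +1·90°

0 90/289 18/85 -45/289 297/1445 6 8 N
1 9/25 5/17 -9/50 181/850 6 9 W
2 90/349 90/221 -45/349 4185/77129 5 9 S
3 45/212 1/4 -45/424 37/424 5 10 E
4 90/269 90/389 -45/269 22905/104641 4 10 N
5 45/109 9/29 -45/218 1629/6322 4 11 W
6 18/61 90/193 -9/61 729/11773 3 11 S
7 9/40 9/32 -9/80 27/320 3 12 E
final 2 12 N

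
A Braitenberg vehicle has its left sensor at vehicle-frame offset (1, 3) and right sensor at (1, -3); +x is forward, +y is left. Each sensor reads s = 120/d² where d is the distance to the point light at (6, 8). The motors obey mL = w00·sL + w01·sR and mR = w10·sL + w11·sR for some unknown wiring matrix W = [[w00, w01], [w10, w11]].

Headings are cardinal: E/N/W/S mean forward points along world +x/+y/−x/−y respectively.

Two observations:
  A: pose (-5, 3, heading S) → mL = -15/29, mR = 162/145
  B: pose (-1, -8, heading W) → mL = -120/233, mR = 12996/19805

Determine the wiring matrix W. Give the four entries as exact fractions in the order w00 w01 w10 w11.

obs A: pose=(-5,3,S) → sL=6/5, sR=15/29, mL=-15/29, mR=162/145
obs B: pose=(-1,-8,W) → sL=24/85, sR=120/233, mL=-120/233, mR=12996/19805
sensor matrix S = [[6/5, 15/29], [24/85, 120/233]]; det S = 54216/114869
solve [mL_A; mL_B] = S·[w00; w01] and [mR_A; mR_B] = S·[w10; w11]:
  w00 = 0, w01 = -1, w10 = 1/2, w11 = 1

0 -1 1/2 1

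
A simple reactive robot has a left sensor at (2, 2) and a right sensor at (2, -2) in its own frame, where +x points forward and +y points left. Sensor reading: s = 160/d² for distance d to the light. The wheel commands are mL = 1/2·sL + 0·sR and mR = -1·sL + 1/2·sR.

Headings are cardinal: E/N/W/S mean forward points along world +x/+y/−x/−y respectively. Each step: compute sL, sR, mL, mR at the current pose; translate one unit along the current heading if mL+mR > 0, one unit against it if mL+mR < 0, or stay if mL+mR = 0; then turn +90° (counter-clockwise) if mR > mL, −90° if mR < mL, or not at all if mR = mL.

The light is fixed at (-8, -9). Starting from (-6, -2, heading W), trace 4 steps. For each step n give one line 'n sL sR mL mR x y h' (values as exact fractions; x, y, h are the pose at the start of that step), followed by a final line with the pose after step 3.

n=0: pose=(-6,-2,W); sL=32/5, sR=160/81; mL=16/5, mR=-2192/405; mL+mR=-896/405 → advance -1; mR−mL=-3488/405 → turn -1·90°
n=1: pose=(-5,-2,N); sL=80/41, sR=80/53; mL=40/41, mR=-2600/2173; mL+mR=-480/2173 → advance -1; mR−mL=-4720/2173 → turn -1·90°
n=2: pose=(-5,-3,E); sL=160/89, sR=160/41; mL=80/89, mR=560/3649; mL+mR=3840/3649 → advance +1; mR−mL=-2720/3649 → turn -1·90°
n=3: pose=(-4,-3,S); sL=40/13, sR=8; mL=20/13, mR=12/13; mL+mR=32/13 → advance +1; mR−mL=-8/13 → turn -1·90°

0 32/5 160/81 16/5 -2192/405 -6 -2 W
1 80/41 80/53 40/41 -2600/2173 -5 -2 N
2 160/89 160/41 80/89 560/3649 -5 -3 E
3 40/13 8 20/13 12/13 -4 -3 S
final -4 -4 W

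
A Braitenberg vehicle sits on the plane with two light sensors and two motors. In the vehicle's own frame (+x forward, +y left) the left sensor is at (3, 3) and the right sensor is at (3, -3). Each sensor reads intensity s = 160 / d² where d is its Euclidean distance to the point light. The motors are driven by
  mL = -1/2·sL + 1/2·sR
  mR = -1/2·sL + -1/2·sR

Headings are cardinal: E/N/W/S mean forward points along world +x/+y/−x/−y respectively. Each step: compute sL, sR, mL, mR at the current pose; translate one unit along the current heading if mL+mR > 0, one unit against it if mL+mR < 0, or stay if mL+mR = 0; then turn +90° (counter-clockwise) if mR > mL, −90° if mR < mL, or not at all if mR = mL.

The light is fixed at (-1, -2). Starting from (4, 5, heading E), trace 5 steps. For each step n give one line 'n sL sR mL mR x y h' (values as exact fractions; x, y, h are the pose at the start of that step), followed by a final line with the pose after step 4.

0 40/41 2 21/41 -61/41 4 5 E
1 32/13 160/17 768/221 -1312/221 3 5 S
2 80/13 80/61 -1920/793 -2960/793 3 6 W
3 32/25 32/37 -192/925 -992/925 4 6 N
4 40/41 2 21/41 -61/41 4 5 E
final 3 5 S

n=0: pose=(4,5,E); sL=40/41, sR=2; mL=21/41, mR=-61/41; mL+mR=-40/41 → advance -1; mR−mL=-2 → turn -1·90°
n=1: pose=(3,5,S); sL=32/13, sR=160/17; mL=768/221, mR=-1312/221; mL+mR=-32/13 → advance -1; mR−mL=-160/17 → turn -1·90°
n=2: pose=(3,6,W); sL=80/13, sR=80/61; mL=-1920/793, mR=-2960/793; mL+mR=-80/13 → advance -1; mR−mL=-80/61 → turn -1·90°
n=3: pose=(4,6,N); sL=32/25, sR=32/37; mL=-192/925, mR=-992/925; mL+mR=-32/25 → advance -1; mR−mL=-32/37 → turn -1·90°
n=4: pose=(4,5,E); sL=40/41, sR=2; mL=21/41, mR=-61/41; mL+mR=-40/41 → advance -1; mR−mL=-2 → turn -1·90°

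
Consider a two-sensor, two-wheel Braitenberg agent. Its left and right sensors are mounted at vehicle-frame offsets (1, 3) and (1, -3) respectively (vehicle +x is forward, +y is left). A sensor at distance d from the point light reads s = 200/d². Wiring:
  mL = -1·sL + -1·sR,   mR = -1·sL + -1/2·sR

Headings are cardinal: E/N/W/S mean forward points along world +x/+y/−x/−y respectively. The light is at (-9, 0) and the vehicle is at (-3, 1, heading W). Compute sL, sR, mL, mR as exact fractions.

200/29 200/41 -14000/1189 -11100/1189

left sensor world pos  = (-4, -2); dL² = 29
right sensor world pos = (-4, 4); dR² = 41
sL = 200/29 = 200/29
sR = 200/41 = 200/41
mL = -1·sL + -1·sR = -14000/1189
mR = -1·sL + -1/2·sR = -11100/1189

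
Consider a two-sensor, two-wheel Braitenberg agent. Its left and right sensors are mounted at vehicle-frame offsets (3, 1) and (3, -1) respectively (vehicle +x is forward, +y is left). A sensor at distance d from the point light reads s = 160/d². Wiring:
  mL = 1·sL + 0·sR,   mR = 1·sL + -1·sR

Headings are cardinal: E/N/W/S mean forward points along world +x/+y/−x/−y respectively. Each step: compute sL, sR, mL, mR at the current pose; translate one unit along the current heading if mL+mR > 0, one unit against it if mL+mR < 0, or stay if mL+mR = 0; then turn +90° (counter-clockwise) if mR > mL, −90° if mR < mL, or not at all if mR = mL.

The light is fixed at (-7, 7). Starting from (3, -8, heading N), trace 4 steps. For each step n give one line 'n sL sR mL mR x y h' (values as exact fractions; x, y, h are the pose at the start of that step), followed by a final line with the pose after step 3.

0 32/45 32/53 32/45 256/2385 3 -8 N
1 80/169 80/197 80/169 2240/33293 3 -7 E
2 160/433 160/389 160/433 -7040/168437 4 -7 S
3 1/2 8/13 1/2 -3/26 4 -8 W
final 3 -8 N

n=0: pose=(3,-8,N); sL=32/45, sR=32/53; mL=32/45, mR=256/2385; mL+mR=1952/2385 → advance +1; mR−mL=-32/53 → turn -1·90°
n=1: pose=(3,-7,E); sL=80/169, sR=80/197; mL=80/169, mR=2240/33293; mL+mR=18000/33293 → advance +1; mR−mL=-80/197 → turn -1·90°
n=2: pose=(4,-7,S); sL=160/433, sR=160/389; mL=160/433, mR=-7040/168437; mL+mR=55200/168437 → advance +1; mR−mL=-160/389 → turn -1·90°
n=3: pose=(4,-8,W); sL=1/2, sR=8/13; mL=1/2, mR=-3/26; mL+mR=5/13 → advance +1; mR−mL=-8/13 → turn -1·90°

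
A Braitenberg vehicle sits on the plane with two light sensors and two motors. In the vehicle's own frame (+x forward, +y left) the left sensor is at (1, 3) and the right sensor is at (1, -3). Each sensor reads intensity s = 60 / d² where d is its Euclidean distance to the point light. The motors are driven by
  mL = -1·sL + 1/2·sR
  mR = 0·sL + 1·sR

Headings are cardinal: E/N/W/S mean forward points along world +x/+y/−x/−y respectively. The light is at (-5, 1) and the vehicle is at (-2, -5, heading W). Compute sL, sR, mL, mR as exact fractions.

left sensor world pos  = (-3, -8); dL² = 85
right sensor world pos = (-3, -2); dR² = 13
sL = 60/85 = 12/17
sR = 60/13 = 60/13
mL = -1·sL + 1/2·sR = 354/221
mR = 0·sL + 1·sR = 60/13

12/17 60/13 354/221 60/13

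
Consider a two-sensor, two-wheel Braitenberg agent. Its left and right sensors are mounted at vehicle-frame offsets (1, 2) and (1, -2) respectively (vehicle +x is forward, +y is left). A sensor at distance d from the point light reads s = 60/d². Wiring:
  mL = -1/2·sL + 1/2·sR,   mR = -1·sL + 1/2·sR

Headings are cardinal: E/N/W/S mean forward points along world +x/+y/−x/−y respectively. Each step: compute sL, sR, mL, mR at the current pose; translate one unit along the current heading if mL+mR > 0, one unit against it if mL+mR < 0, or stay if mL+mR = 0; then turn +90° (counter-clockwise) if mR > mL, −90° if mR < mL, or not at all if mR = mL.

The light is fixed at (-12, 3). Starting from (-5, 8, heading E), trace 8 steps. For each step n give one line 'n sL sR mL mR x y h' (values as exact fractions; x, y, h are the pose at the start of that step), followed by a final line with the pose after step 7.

n=0: pose=(-5,8,E); sL=60/113, sR=60/73; mL=1200/8249, mR=-990/8249; mL+mR=210/8249 → advance +1; mR−mL=-30/113 → turn -1·90°
n=1: pose=(-4,8,S); sL=15/29, sR=15/13; mL=120/377, mR=45/754; mL+mR=285/754 → advance +1; mR−mL=-15/58 → turn -1·90°
n=2: pose=(-4,7,W); sL=60/53, sR=12/17; mL=-192/901, mR=-702/901; mL+mR=-894/901 → advance -1; mR−mL=-30/53 → turn -1·90°
n=3: pose=(-3,7,N); sL=30/37, sR=30/73; mL=-540/2701, mR=-1635/2701; mL+mR=-2175/2701 → advance -1; mR−mL=-15/37 → turn -1·90°
n=4: pose=(-3,6,E); sL=12/25, sR=60/101; mL=144/2525, mR=-462/2525; mL+mR=-318/2525 → advance -1; mR−mL=-6/25 → turn -1·90°
n=5: pose=(-4,6,S); sL=15/26, sR=3/2; mL=6/13, mR=9/52; mL+mR=33/52 → advance +1; mR−mL=-15/52 → turn -1·90°
n=6: pose=(-4,5,W); sL=60/49, sR=12/13; mL=-96/637, mR=-486/637; mL+mR=-582/637 → advance -1; mR−mL=-30/49 → turn -1·90°
n=7: pose=(-3,5,N); sL=30/29, sR=6/13; mL=-108/377, mR=-303/377; mL+mR=-411/377 → advance -1; mR−mL=-15/29 → turn -1·90°

0 60/113 60/73 1200/8249 -990/8249 -5 8 E
1 15/29 15/13 120/377 45/754 -4 8 S
2 60/53 12/17 -192/901 -702/901 -4 7 W
3 30/37 30/73 -540/2701 -1635/2701 -3 7 N
4 12/25 60/101 144/2525 -462/2525 -3 6 E
5 15/26 3/2 6/13 9/52 -4 6 S
6 60/49 12/13 -96/637 -486/637 -4 5 W
7 30/29 6/13 -108/377 -303/377 -3 5 N
final -3 4 E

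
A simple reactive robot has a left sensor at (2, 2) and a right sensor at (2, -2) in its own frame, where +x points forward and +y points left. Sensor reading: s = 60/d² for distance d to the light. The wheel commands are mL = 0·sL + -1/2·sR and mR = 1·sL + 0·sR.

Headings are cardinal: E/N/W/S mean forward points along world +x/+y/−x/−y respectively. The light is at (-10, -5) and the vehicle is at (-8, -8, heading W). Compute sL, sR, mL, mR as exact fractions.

12/5 60 -30 12/5

left sensor world pos  = (-10, -10); dL² = 25
right sensor world pos = (-10, -6); dR² = 1
sL = 60/25 = 12/5
sR = 60/1 = 60
mL = 0·sL + -1/2·sR = -30
mR = 1·sL + 0·sR = 12/5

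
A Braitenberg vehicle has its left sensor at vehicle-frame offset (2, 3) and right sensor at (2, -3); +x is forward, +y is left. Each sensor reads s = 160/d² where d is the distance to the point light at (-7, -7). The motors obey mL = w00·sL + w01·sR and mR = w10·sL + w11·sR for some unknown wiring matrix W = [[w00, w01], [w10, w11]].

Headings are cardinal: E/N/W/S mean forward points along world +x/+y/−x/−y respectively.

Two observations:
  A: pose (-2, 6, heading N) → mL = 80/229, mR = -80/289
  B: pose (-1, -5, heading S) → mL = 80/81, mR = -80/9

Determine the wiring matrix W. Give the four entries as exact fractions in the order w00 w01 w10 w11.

1/2 0 0 -1/2

obs A: pose=(-2,6,N) → sL=160/229, sR=160/289, mL=80/229, mR=-80/289
obs B: pose=(-1,-5,S) → sL=160/81, sR=160/9, mL=80/81, mR=-80/9
sensor matrix S = [[160/229, 160/289], [160/81, 160/9]]; det S = 60723200/5360661
solve [mL_A; mL_B] = S·[w00; w01] and [mR_A; mR_B] = S·[w10; w11]:
  w00 = 1/2, w01 = 0, w10 = 0, w11 = -1/2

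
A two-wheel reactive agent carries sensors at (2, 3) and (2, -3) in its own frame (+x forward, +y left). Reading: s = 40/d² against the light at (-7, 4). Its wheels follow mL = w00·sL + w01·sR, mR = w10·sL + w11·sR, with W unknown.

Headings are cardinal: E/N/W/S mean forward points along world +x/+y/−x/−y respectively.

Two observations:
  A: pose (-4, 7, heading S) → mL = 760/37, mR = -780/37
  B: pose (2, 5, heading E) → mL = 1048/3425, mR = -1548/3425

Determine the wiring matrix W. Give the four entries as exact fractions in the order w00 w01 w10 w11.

1/2 1/2 -1 -1/2

obs A: pose=(-4,7,S) → sL=40/37, sR=40, mL=760/37, mR=-780/37
obs B: pose=(2,5,E) → sL=40/137, sR=8/25, mL=1048/3425, mR=-1548/3425
sensor matrix S = [[40/37, 40], [40/137, 8/25]]; det S = -287232/25345
solve [mL_A; mL_B] = S·[w00; w01] and [mR_A; mR_B] = S·[w10; w11]:
  w00 = 1/2, w01 = 1/2, w10 = -1, w11 = -1/2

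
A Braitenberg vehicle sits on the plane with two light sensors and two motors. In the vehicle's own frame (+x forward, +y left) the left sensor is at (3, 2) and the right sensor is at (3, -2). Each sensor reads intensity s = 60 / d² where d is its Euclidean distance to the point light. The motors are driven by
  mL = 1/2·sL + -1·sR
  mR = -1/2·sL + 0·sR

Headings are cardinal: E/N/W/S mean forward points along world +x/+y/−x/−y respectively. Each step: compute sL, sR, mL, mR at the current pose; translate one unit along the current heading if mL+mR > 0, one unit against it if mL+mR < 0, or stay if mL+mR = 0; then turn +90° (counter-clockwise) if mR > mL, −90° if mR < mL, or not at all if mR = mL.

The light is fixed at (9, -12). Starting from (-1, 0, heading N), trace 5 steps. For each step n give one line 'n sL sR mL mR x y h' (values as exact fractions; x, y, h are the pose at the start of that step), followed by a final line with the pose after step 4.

n=0: pose=(-1,0,N); sL=20/123, sR=60/289; mL=-4490/35547, mR=-10/123; mL+mR=-60/289 → advance -1; mR−mL=1600/35547 → turn +1·90°
n=1: pose=(-1,-1,W); sL=6/25, sR=30/169; mL=-243/4225, mR=-3/25; mL+mR=-30/169 → advance -1; mR−mL=-264/4225 → turn -1·90°
n=2: pose=(0,-1,N); sL=60/317, sR=12/49; mL=-2334/15533, mR=-30/317; mL+mR=-12/49 → advance -1; mR−mL=864/15533 → turn +1·90°
n=3: pose=(0,-2,W); sL=15/52, sR=5/24; mL=-5/78, mR=-15/104; mL+mR=-5/24 → advance -1; mR−mL=-25/312 → turn -1·90°
n=4: pose=(1,-2,N); sL=60/269, sR=12/41; mL=-1998/11029, mR=-30/269; mL+mR=-12/41 → advance -1; mR−mL=768/11029 → turn +1·90°

0 20/123 60/289 -4490/35547 -10/123 -1 0 N
1 6/25 30/169 -243/4225 -3/25 -1 -1 W
2 60/317 12/49 -2334/15533 -30/317 0 -1 N
3 15/52 5/24 -5/78 -15/104 0 -2 W
4 60/269 12/41 -1998/11029 -30/269 1 -2 N
final 1 -3 W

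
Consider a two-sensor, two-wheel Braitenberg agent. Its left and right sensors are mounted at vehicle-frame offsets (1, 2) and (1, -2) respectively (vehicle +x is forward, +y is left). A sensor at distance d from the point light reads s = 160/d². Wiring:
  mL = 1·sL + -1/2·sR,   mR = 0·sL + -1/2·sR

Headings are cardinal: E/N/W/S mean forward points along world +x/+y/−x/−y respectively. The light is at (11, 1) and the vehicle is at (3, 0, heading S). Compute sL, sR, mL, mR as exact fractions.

left sensor world pos  = (5, -1); dL² = 40
right sensor world pos = (1, -1); dR² = 104
sL = 160/40 = 4
sR = 160/104 = 20/13
mL = 1·sL + -1/2·sR = 42/13
mR = 0·sL + -1/2·sR = -10/13

4 20/13 42/13 -10/13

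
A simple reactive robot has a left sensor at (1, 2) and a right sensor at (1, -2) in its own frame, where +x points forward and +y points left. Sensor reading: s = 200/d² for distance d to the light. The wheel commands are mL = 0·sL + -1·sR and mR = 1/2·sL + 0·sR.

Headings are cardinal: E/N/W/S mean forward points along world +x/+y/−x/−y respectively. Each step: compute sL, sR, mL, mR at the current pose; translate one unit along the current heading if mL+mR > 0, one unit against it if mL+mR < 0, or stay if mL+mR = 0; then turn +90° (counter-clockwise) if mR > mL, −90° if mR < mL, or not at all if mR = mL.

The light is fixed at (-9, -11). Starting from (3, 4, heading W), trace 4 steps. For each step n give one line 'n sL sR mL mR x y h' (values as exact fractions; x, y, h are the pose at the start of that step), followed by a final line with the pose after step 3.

0 20/29 20/41 -20/41 10/29 3 4 W
1 200/421 200/317 -200/317 100/421 4 4 S
2 5/13 25/49 -25/49 5/26 4 5 E
3 200/389 40/97 -40/97 100/389 3 5 N
final 3 4 W

n=0: pose=(3,4,W); sL=20/29, sR=20/41; mL=-20/41, mR=10/29; mL+mR=-170/1189 → advance -1; mR−mL=990/1189 → turn +1·90°
n=1: pose=(4,4,S); sL=200/421, sR=200/317; mL=-200/317, mR=100/421; mL+mR=-52500/133457 → advance -1; mR−mL=115900/133457 → turn +1·90°
n=2: pose=(4,5,E); sL=5/13, sR=25/49; mL=-25/49, mR=5/26; mL+mR=-405/1274 → advance -1; mR−mL=895/1274 → turn +1·90°
n=3: pose=(3,5,N); sL=200/389, sR=40/97; mL=-40/97, mR=100/389; mL+mR=-5860/37733 → advance -1; mR−mL=25260/37733 → turn +1·90°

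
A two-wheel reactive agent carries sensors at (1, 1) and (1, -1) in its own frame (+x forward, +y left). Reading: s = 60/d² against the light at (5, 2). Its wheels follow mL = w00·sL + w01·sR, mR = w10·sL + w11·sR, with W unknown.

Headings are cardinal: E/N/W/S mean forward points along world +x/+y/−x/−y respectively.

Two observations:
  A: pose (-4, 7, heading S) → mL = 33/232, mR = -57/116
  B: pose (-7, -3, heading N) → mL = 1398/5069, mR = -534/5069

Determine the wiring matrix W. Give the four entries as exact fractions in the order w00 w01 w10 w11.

obs A: pose=(-4,7,S) → sL=3/4, sR=15/29, mL=33/232, mR=-57/116
obs B: pose=(-7,-3,N) → sL=12/37, sR=60/137, mL=1398/5069, mR=-534/5069
sensor matrix S = [[3/4, 15/29], [12/37, 60/137]]; det S = 23625/147001
solve [mL_A; mL_B] = S·[w00; w01] and [mR_A; mR_B] = S·[w10; w11]:
  w00 = -1/2, w01 = 1, w10 = -1, w11 = 1/2

-1/2 1 -1 1/2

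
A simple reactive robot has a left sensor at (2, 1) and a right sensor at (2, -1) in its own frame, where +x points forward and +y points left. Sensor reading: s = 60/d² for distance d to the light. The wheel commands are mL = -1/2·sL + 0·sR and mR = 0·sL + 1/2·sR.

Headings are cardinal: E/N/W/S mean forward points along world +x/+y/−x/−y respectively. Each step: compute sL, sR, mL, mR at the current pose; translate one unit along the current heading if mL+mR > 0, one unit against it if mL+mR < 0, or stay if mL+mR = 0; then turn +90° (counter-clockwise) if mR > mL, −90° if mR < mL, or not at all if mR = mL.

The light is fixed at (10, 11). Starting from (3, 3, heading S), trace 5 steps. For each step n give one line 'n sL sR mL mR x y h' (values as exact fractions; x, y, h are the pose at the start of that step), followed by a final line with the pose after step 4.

n=0: pose=(3,3,S); sL=15/34, sR=15/41; mL=-15/68, mR=15/82; mL+mR=-105/2788 → advance -1; mR−mL=1125/2788 → turn +1·90°
n=1: pose=(3,4,E); sL=60/61, sR=60/89; mL=-30/61, mR=30/89; mL+mR=-840/5429 → advance -1; mR−mL=4500/5429 → turn +1·90°
n=2: pose=(2,4,N); sL=30/53, sR=30/37; mL=-15/53, mR=15/37; mL+mR=240/1961 → advance +1; mR−mL=1350/1961 → turn +1·90°
n=3: pose=(2,5,W); sL=60/149, sR=12/25; mL=-30/149, mR=6/25; mL+mR=144/3725 → advance +1; mR−mL=1644/3725 → turn +1·90°
n=4: pose=(1,5,S); sL=15/32, sR=15/41; mL=-15/64, mR=15/82; mL+mR=-135/2624 → advance -1; mR−mL=1095/2624 → turn +1·90°

0 15/34 15/41 -15/68 15/82 3 3 S
1 60/61 60/89 -30/61 30/89 3 4 E
2 30/53 30/37 -15/53 15/37 2 4 N
3 60/149 12/25 -30/149 6/25 2 5 W
4 15/32 15/41 -15/64 15/82 1 5 S
final 1 6 E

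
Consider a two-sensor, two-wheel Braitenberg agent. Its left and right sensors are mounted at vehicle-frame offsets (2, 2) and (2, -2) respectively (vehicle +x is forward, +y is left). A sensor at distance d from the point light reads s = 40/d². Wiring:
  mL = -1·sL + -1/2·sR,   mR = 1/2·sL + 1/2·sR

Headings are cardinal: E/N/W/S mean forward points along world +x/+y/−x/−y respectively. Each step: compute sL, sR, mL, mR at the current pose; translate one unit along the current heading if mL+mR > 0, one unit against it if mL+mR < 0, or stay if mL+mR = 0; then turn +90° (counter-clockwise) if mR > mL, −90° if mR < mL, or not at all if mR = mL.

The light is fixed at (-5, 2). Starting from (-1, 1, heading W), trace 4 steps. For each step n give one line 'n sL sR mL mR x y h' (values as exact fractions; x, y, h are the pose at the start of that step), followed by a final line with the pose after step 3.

n=0: pose=(-1,1,W); sL=40/13, sR=8; mL=-92/13, mR=72/13; mL+mR=-20/13 → advance -1; mR−mL=164/13 → turn +1·90°
n=1: pose=(0,1,S); sL=20/29, sR=20/9; mL=-470/261, mR=380/261; mL+mR=-10/29 → advance -1; mR−mL=850/261 → turn +1·90°
n=2: pose=(0,2,E); sL=40/53, sR=40/53; mL=-60/53, mR=40/53; mL+mR=-20/53 → advance -1; mR−mL=100/53 → turn +1·90°
n=3: pose=(-1,2,N); sL=5, sR=1; mL=-11/2, mR=3; mL+mR=-5/2 → advance -1; mR−mL=17/2 → turn +1·90°

0 40/13 8 -92/13 72/13 -1 1 W
1 20/29 20/9 -470/261 380/261 0 1 S
2 40/53 40/53 -60/53 40/53 0 2 E
3 5 1 -11/2 3 -1 2 N
final -1 1 W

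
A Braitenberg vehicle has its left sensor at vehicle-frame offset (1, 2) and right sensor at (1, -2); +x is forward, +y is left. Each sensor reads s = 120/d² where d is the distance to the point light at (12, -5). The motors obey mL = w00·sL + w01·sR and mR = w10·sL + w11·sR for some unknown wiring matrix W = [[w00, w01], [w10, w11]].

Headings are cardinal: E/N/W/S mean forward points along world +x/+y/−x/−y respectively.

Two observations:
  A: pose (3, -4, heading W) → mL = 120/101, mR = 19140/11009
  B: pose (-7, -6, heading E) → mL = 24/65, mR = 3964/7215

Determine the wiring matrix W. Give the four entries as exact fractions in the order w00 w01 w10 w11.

obs A: pose=(3,-4,W) → sL=120/101, sR=120/109, mL=120/101, mR=19140/11009
obs B: pose=(-7,-6,E) → sL=24/65, sR=40/111, mL=24/65, mR=3964/7215
sensor matrix S = [[120/101, 120/109], [24/65, 40/111]]; det S = 114688/5295329
solve [mL_A; mL_B] = S·[w00; w01] and [mR_A; mR_B] = S·[w10; w11]:
  w00 = 1, w01 = 0, w10 = 1, w11 = 1/2

1 0 1 1/2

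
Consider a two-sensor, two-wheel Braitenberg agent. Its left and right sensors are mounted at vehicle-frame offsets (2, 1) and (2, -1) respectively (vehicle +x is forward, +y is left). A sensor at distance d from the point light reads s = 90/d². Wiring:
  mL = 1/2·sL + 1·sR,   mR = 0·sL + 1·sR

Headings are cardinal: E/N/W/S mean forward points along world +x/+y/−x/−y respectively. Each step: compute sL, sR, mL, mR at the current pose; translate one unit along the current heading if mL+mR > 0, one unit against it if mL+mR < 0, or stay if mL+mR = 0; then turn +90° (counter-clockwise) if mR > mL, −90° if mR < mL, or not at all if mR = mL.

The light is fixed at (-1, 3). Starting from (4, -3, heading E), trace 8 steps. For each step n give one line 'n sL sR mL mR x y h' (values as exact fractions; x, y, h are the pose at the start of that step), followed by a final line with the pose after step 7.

n=0: pose=(4,-3,E); sL=45/37, sR=45/49; mL=5535/3626, mR=45/49; mL+mR=8865/3626 → advance +1; mR−mL=-45/74 → turn -1·90°
n=1: pose=(5,-3,S); sL=90/113, sR=90/89; mL=14175/10057, mR=90/89; mL+mR=24345/10057 → advance +1; mR−mL=-45/113 → turn -1·90°
n=2: pose=(5,-4,W); sL=9/8, sR=45/26; mL=477/208, mR=45/26; mL+mR=837/208 → advance +1; mR−mL=-9/16 → turn -1·90°
n=3: pose=(4,-4,N); sL=90/41, sR=90/61; mL=6435/2501, mR=90/61; mL+mR=10125/2501 → advance +1; mR−mL=-45/41 → turn -1·90°
n=4: pose=(4,-3,E); sL=45/37, sR=45/49; mL=5535/3626, mR=45/49; mL+mR=8865/3626 → advance +1; mR−mL=-45/74 → turn -1·90°
n=5: pose=(5,-3,S); sL=90/113, sR=90/89; mL=14175/10057, mR=90/89; mL+mR=24345/10057 → advance +1; mR−mL=-45/113 → turn -1·90°
n=6: pose=(5,-4,W); sL=9/8, sR=45/26; mL=477/208, mR=45/26; mL+mR=837/208 → advance +1; mR−mL=-9/16 → turn -1·90°
n=7: pose=(4,-4,N); sL=90/41, sR=90/61; mL=6435/2501, mR=90/61; mL+mR=10125/2501 → advance +1; mR−mL=-45/41 → turn -1·90°

0 45/37 45/49 5535/3626 45/49 4 -3 E
1 90/113 90/89 14175/10057 90/89 5 -3 S
2 9/8 45/26 477/208 45/26 5 -4 W
3 90/41 90/61 6435/2501 90/61 4 -4 N
4 45/37 45/49 5535/3626 45/49 4 -3 E
5 90/113 90/89 14175/10057 90/89 5 -3 S
6 9/8 45/26 477/208 45/26 5 -4 W
7 90/41 90/61 6435/2501 90/61 4 -4 N
final 4 -3 E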